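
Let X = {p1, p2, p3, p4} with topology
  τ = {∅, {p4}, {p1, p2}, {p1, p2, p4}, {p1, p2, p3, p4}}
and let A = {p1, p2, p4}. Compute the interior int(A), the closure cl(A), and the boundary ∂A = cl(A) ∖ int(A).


int(A) = {p1, p2, p4}, cl(A) = {p1, p2, p3, p4}, ∂A = {p3}.

Closed sets in (X, τ) are complements of opens:
  closed(X, τ) = {∅, {p3}, {p3, p4}, {p1, p2, p3}, {p1, p2, p3, p4}}.
int(A) = ⋃ {U ∈ τ : U ⊆ A}. Opens contained in A: ∅, {p4}, {p1, p2}, {p1, p2, p4}.
Taking the union of these: int(A) = {p1, p2, p4}.
cl(A) = ⋂ {C closed : A ⊆ C}. Closed sets containing A: {p1, p2, p3, p4}.
Intersecting these: cl(A) = {p1, p2, p3, p4}.
∂A = cl(A) ∖ int(A) = {p1, p2, p3, p4} ∖ {p1, p2, p4} = {p3}.


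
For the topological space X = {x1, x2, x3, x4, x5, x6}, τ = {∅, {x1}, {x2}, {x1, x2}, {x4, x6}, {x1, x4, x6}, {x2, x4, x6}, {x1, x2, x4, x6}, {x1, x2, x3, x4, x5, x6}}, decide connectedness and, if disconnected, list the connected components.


(X, τ) is connected.

Find clopen sets (U ∈ τ with X ∖ U ∈ τ):
  U = ∅, X ∖ U = {x1, x2, x3, x4, x5, x6} — both open, so U is clopen.
  U = {x1, x2, x3, x4, x5, x6}, X ∖ U = ∅ — both open, so U is clopen.
Only trivial clopens (∅ and X) exist, so (X, τ) is connected.
Compute connected components by grouping points that agree on all clopens:
  component: {x1, x2, x3, x4, x5, x6}


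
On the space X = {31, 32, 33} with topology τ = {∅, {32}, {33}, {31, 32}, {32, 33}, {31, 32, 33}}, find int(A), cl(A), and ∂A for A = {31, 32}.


int(A) = {31, 32}, cl(A) = {31, 32}, ∂A = ∅.

Closed sets in (X, τ) are complements of opens:
  closed(X, τ) = {∅, {31}, {33}, {31, 32}, {31, 33}, {31, 32, 33}}.
int(A) = ⋃ {U ∈ τ : U ⊆ A}. Opens contained in A: ∅, {32}, {31, 32}.
Taking the union of these: int(A) = {31, 32}.
cl(A) = ⋂ {C closed : A ⊆ C}. Closed sets containing A: {31, 32}, {31, 32, 33}.
Intersecting these: cl(A) = {31, 32}.
∂A = cl(A) ∖ int(A) = {31, 32} ∖ {31, 32} = ∅.


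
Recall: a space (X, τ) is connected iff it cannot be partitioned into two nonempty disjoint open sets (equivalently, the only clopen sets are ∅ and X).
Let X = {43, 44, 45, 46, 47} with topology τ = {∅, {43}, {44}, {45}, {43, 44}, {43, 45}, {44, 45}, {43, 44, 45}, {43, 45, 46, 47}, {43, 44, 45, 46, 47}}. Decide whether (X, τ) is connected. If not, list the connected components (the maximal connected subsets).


(X, τ) is disconnected; components = [{44}, {43, 45, 46, 47}].

Find clopen sets (U ∈ τ with X ∖ U ∈ τ):
  U = ∅, X ∖ U = {43, 44, 45, 46, 47} — both open, so U is clopen.
  U = {44}, X ∖ U = {43, 45, 46, 47} — both open, so U is clopen.
  U = {43, 45, 46, 47}, X ∖ U = {44} — both open, so U is clopen.
  U = {43, 44, 45, 46, 47}, X ∖ U = ∅ — both open, so U is clopen.
Nontrivial clopen(s) exist: e.g. {43, 45, 46, 47}. So (X, τ) is disconnected.
Compute connected components by grouping points that agree on all clopens:
  component: {44}
  component: {43, 45, 46, 47}


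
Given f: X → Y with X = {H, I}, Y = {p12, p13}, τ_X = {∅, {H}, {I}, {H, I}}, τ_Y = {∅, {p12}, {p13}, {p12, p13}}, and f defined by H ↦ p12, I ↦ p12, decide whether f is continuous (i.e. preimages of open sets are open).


f IS continuous.

Compute f^{-1}(U) for each U ∈ τ_Y:
  U = ∅: f^{-1}(U) = ∅ ∈ τ_X ✓.
  U = {p12}: f^{-1}(U) = {H, I} ∈ τ_X ✓.
  U = {p13}: f^{-1}(U) = ∅ ∈ τ_X ✓.
  U = {p12, p13}: f^{-1}(U) = {H, I} ∈ τ_X ✓.
Every preimage lies in τ_X, so f IS continuous.


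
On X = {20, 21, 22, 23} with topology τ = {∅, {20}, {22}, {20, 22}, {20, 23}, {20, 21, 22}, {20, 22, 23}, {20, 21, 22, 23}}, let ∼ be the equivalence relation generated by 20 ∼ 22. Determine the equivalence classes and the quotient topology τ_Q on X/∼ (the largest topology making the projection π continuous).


X/∼ = {[20=22], [21], [23]}; |τ_Q| = 5.

Equivalence classes: [20=22], [21], [23].
Quotient map π: X → X/∼ sends 20 ↦ [20=22], 21 ↦ [21], 22 ↦ [20=22], 23 ↦ [23].
For each subset V ⊆ X/∼, compute π^{-1}(V) ⊆ X and check whether π^{-1}(V) ∈ τ. V is open in τ_Q iff π^{-1}(V) ∈ τ.
  V = {}: π^{-1}(V) = ∅ ∈ τ ✓.
  V = {[20=22]}: π^{-1}(V) = {20, 22} ∈ τ ✓.
  V = {[21]}: π^{-1}(V) = {21} ∉ τ ✗.
  V = {[20=22], [21]}: π^{-1}(V) = {20, 21, 22} ∈ τ ✓.
  V = {[23]}: π^{-1}(V) = {23} ∉ τ ✗.
  V = {[20=22], [23]}: π^{-1}(V) = {20, 22, 23} ∈ τ ✓.
  V = {[21], [23]}: π^{-1}(V) = {21, 23} ∉ τ ✗.
  V = {[20=22], [21], [23]}: π^{-1}(V) = {20, 21, 22, 23} ∈ τ ✓.
Open sets in the quotient: τ_Q = {{}, {[20=22]}, {[20=22], [21]}, {[20=22], [23]}, {[20=22], [21], [23]}} (5 elements).


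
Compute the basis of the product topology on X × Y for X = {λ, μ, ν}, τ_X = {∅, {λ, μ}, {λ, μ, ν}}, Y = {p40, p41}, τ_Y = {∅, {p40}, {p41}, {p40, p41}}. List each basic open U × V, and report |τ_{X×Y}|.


Basis B = {∅ × ∅, {λ, μ} × {p40}, {λ, μ} × {p41}, {λ, μ, ν} × {p40}, {λ, μ, ν} × {p41}, {λ, μ} × {p40, p41}, {λ, μ, ν} × {p40, p41}}; |τ_{X×Y}| = 9.

Enumerate products U × V with U ∈ τ_X, V ∈ τ_Y (deduplicated):
  ∅ × ∅ = {} (∅)
  {λ, μ} × {p40} = {(λ,p40), (μ,p40)}
  {λ, μ} × {p41} = {(λ,p41), (μ,p41)}
  {λ, μ, ν} × {p40} = {(λ,p40), (μ,p40), (ν,p40)}
  {λ, μ, ν} × {p41} = {(λ,p41), (μ,p41), (ν,p41)}
  {λ, μ} × {p40, p41} = {(λ,p40), (λ,p41), (μ,p40), (μ,p41)}
  {λ, μ, ν} × {p40, p41} = {(λ,p40), (λ,p41), (μ,p40), (μ,p41), (ν,p40), (ν,p41)}
These 7 distinct sets form the basis B.
Close under arbitrary unions to get τ_{X×Y}; counting gives |τ_{X×Y}| = 9.


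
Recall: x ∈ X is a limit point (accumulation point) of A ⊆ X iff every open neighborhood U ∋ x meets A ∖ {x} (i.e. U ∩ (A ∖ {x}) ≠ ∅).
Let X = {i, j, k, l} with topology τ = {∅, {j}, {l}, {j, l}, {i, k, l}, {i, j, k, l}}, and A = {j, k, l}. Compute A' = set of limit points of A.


A' = {i, k}

For each x ∈ X, list the open sets U ∈ τ with x ∈ U, then check whether U ∩ (A ∖ {x}) ≠ ∅ for every such U.
  x = i: opens ∋ x are {i, k, l}, {i, j, k, l}; each meets A ∖ {i}, so x IS a limit point.
  x = j: open {j} ∋ x has {j} ∩ (A ∖ {j}) = ∅, so x is NOT a limit point.
  x = k: opens ∋ x are {i, k, l}, {i, j, k, l}; each meets A ∖ {k}, so x IS a limit point.
  x = l: open {l} ∋ x has {l} ∩ (A ∖ {l}) = ∅, so x is NOT a limit point.
Collecting: A' = {i, k}.


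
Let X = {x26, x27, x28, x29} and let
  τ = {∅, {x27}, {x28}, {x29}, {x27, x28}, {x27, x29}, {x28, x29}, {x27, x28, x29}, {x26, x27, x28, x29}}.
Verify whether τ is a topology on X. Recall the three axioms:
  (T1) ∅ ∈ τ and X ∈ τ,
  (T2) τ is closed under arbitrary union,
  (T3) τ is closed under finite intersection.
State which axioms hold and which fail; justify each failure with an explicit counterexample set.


τ IS a topology on X.

Axiom (T1): ∅ ∈ τ? Yes; X ∈ τ? Yes.
Axiom (T2/T3): check pairwise unions and intersections of members of τ.
All pairwise intersections and unions checked — each lies in τ. Therefore τ satisfies (T1), (T2), (T3): it IS a topology on X.


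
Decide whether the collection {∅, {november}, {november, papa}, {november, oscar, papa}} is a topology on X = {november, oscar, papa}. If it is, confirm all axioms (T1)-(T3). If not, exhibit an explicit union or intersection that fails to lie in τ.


τ IS a topology on X.

Axiom (T1): ∅ ∈ τ? Yes; X ∈ τ? Yes.
Axiom (T2/T3): check pairwise unions and intersections of members of τ.
All pairwise intersections and unions checked — each lies in τ. Therefore τ satisfies (T1), (T2), (T3): it IS a topology on X.


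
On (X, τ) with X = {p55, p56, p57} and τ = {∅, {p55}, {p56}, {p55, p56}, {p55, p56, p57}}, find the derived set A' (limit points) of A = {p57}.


A' = ∅

For each x ∈ X, list the open sets U ∈ τ with x ∈ U, then check whether U ∩ (A ∖ {x}) ≠ ∅ for every such U.
  x = p55: open {p55} ∋ x has {p55} ∩ (A ∖ {p55}) = ∅, so x is NOT a limit point.
  x = p56: open {p56} ∋ x has {p56} ∩ (A ∖ {p56}) = ∅, so x is NOT a limit point.
  x = p57: open {p55, p56, p57} ∋ x has {p55, p56, p57} ∩ (A ∖ {p57}) = ∅, so x is NOT a limit point.
Collecting: A' = ∅.


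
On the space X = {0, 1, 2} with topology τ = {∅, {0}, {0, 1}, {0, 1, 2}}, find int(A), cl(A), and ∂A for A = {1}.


int(A) = ∅, cl(A) = {1, 2}, ∂A = {1, 2}.

Closed sets in (X, τ) are complements of opens:
  closed(X, τ) = {∅, {2}, {1, 2}, {0, 1, 2}}.
int(A) = ⋃ {U ∈ τ : U ⊆ A}. Opens contained in A: ∅.
Taking the union of these: int(A) = ∅.
cl(A) = ⋂ {C closed : A ⊆ C}. Closed sets containing A: {1, 2}, {0, 1, 2}.
Intersecting these: cl(A) = {1, 2}.
∂A = cl(A) ∖ int(A) = {1, 2} ∖ ∅ = {1, 2}.


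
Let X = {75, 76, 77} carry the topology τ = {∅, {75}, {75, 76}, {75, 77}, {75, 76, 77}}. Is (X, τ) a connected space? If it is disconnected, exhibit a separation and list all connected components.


(X, τ) is connected.

Find clopen sets (U ∈ τ with X ∖ U ∈ τ):
  U = ∅, X ∖ U = {75, 76, 77} — both open, so U is clopen.
  U = {75, 76, 77}, X ∖ U = ∅ — both open, so U is clopen.
Only trivial clopens (∅ and X) exist, so (X, τ) is connected.
Compute connected components by grouping points that agree on all clopens:
  component: {75, 76, 77}


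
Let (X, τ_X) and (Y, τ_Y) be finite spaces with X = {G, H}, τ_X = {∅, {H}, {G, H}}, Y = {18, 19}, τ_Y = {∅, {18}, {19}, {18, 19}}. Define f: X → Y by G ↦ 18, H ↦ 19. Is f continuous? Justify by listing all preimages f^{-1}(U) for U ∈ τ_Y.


f is NOT continuous.

Compute f^{-1}(U) for each U ∈ τ_Y:
  U = ∅: f^{-1}(U) = ∅ ∈ τ_X ✓.
  U = {18}: f^{-1}(U) = {G} ∉ τ_X ✗.
  U = {19}: f^{-1}(U) = {H} ∈ τ_X ✓.
  U = {18, 19}: f^{-1}(U) = {G, H} ∈ τ_X ✓.
Found U = {18} with f^{-1}(U) = {G} not in τ_X. Therefore f is NOT continuous.


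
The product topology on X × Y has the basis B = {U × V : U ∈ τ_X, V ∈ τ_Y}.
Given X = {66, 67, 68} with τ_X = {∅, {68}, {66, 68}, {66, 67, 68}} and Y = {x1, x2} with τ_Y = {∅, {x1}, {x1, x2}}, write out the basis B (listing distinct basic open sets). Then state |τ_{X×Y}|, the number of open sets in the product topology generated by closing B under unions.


Basis B = {∅ × ∅, {68} × {x1}, {66, 68} × {x1}, {68} × {x1, x2}, {66, 67, 68} × {x1}, {66, 68} × {x1, x2}, {66, 67, 68} × {x1, x2}}; |τ_{X×Y}| = 10.

Enumerate products U × V with U ∈ τ_X, V ∈ τ_Y (deduplicated):
  ∅ × ∅ = {} (∅)
  {68} × {x1} = {(68,x1)}
  {66, 68} × {x1} = {(66,x1), (68,x1)}
  {68} × {x1, x2} = {(68,x1), (68,x2)}
  {66, 67, 68} × {x1} = {(66,x1), (67,x1), (68,x1)}
  {66, 68} × {x1, x2} = {(66,x1), (66,x2), (68,x1), (68,x2)}
  {66, 67, 68} × {x1, x2} = {(66,x1), (66,x2), (67,x1), (67,x2), (68,x1), (68,x2)}
These 7 distinct sets form the basis B.
Close under arbitrary unions to get τ_{X×Y}; counting gives |τ_{X×Y}| = 10.


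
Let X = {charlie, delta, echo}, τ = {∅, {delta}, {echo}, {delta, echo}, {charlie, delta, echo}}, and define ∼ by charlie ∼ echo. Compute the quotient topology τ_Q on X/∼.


X/∼ = {[charlie=echo], [delta]}; |τ_Q| = 3.

Equivalence classes: [charlie=echo], [delta].
Quotient map π: X → X/∼ sends charlie ↦ [charlie=echo], delta ↦ [delta], echo ↦ [charlie=echo].
For each subset V ⊆ X/∼, compute π^{-1}(V) ⊆ X and check whether π^{-1}(V) ∈ τ. V is open in τ_Q iff π^{-1}(V) ∈ τ.
  V = {}: π^{-1}(V) = ∅ ∈ τ ✓.
  V = {[charlie=echo]}: π^{-1}(V) = {charlie, echo} ∉ τ ✗.
  V = {[delta]}: π^{-1}(V) = {delta} ∈ τ ✓.
  V = {[charlie=echo], [delta]}: π^{-1}(V) = {charlie, delta, echo} ∈ τ ✓.
Open sets in the quotient: τ_Q = {{}, {[delta]}, {[charlie=echo], [delta]}} (3 elements).


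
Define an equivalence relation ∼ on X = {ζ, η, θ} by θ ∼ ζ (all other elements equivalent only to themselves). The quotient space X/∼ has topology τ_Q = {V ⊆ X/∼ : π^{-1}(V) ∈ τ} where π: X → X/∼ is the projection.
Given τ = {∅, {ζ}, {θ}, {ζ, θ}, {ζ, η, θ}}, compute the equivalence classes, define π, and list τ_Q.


X/∼ = {[ζ=θ], [η]}; |τ_Q| = 3.

Equivalence classes: [ζ=θ], [η].
Quotient map π: X → X/∼ sends ζ ↦ [ζ=θ], η ↦ [η], θ ↦ [ζ=θ].
For each subset V ⊆ X/∼, compute π^{-1}(V) ⊆ X and check whether π^{-1}(V) ∈ τ. V is open in τ_Q iff π^{-1}(V) ∈ τ.
  V = {}: π^{-1}(V) = ∅ ∈ τ ✓.
  V = {[ζ=θ]}: π^{-1}(V) = {ζ, θ} ∈ τ ✓.
  V = {[η]}: π^{-1}(V) = {η} ∉ τ ✗.
  V = {[ζ=θ], [η]}: π^{-1}(V) = {ζ, η, θ} ∈ τ ✓.
Open sets in the quotient: τ_Q = {{}, {[ζ=θ]}, {[ζ=θ], [η]}} (3 elements).


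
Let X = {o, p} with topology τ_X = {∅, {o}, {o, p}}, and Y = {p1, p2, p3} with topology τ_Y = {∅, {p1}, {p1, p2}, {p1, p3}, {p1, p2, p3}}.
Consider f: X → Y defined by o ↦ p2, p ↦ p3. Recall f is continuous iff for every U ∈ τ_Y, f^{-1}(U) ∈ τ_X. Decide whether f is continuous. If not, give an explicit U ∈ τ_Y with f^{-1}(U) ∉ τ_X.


f is NOT continuous.

Compute f^{-1}(U) for each U ∈ τ_Y:
  U = ∅: f^{-1}(U) = ∅ ∈ τ_X ✓.
  U = {p1}: f^{-1}(U) = ∅ ∈ τ_X ✓.
  U = {p1, p2}: f^{-1}(U) = {o} ∈ τ_X ✓.
  U = {p1, p3}: f^{-1}(U) = {p} ∉ τ_X ✗.
  U = {p1, p2, p3}: f^{-1}(U) = {o, p} ∈ τ_X ✓.
Found U = {p1, p3} with f^{-1}(U) = {p} not in τ_X. Therefore f is NOT continuous.


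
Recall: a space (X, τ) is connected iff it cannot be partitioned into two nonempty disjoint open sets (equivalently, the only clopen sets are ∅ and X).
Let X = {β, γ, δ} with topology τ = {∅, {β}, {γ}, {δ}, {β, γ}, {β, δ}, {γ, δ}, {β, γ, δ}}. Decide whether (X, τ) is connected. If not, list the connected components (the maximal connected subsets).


(X, τ) is disconnected; components = [{β}, {γ}, {δ}].

Find clopen sets (U ∈ τ with X ∖ U ∈ τ):
  U = ∅, X ∖ U = {β, γ, δ} — both open, so U is clopen.
  U = {β}, X ∖ U = {γ, δ} — both open, so U is clopen.
  U = {γ}, X ∖ U = {β, δ} — both open, so U is clopen.
  U = {δ}, X ∖ U = {β, γ} — both open, so U is clopen.
  U = {β, γ}, X ∖ U = {δ} — both open, so U is clopen.
  U = {β, δ}, X ∖ U = {γ} — both open, so U is clopen.
  U = {γ, δ}, X ∖ U = {β} — both open, so U is clopen.
  U = {β, γ, δ}, X ∖ U = ∅ — both open, so U is clopen.
Nontrivial clopen(s) exist: e.g. {γ, δ}. So (X, τ) is disconnected.
Compute connected components by grouping points that agree on all clopens:
  component: {β}
  component: {γ}
  component: {δ}


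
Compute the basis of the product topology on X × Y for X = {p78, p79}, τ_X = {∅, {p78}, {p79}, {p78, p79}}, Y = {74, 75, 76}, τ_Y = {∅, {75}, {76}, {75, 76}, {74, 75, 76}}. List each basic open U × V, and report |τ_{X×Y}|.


Basis B = {∅ × ∅, {p78} × {75}, {p78} × {76}, {p79} × {75}, {p79} × {76}, {p78} × {75, 76}, {p78, p79} × {75}, {p78, p79} × {76}, {p79} × {75, 76}, {p78} × {74, 75, 76}, {p79} × {74, 75, 76}, {p78, p79} × {75, 76}, {p78, p79} × {74, 75, 76}}; |τ_{X×Y}| = 25.

Enumerate products U × V with U ∈ τ_X, V ∈ τ_Y (deduplicated):
  ∅ × ∅ = {} (∅)
  {p78} × {75} = {(p78,75)}
  {p78} × {76} = {(p78,76)}
  {p79} × {75} = {(p79,75)}
  {p79} × {76} = {(p79,76)}
  {p78} × {75, 76} = {(p78,75), (p78,76)}
  {p78, p79} × {75} = {(p78,75), (p79,75)}
  {p78, p79} × {76} = {(p78,76), (p79,76)}
  {p79} × {75, 76} = {(p79,75), (p79,76)}
  {p78} × {74, 75, 76} = {(p78,74), (p78,75), (p78,76)}
  {p79} × {74, 75, 76} = {(p79,74), (p79,75), (p79,76)}
  {p78, p79} × {75, 76} = {(p78,75), (p78,76), (p79,75), (p79,76)}
  {p78, p79} × {74, 75, 76} = {(p78,74), (p78,75), (p78,76), (p79,74), (p79,75), (p79,76)}
These 13 distinct sets form the basis B.
Close under arbitrary unions to get τ_{X×Y}; counting gives |τ_{X×Y}| = 25.


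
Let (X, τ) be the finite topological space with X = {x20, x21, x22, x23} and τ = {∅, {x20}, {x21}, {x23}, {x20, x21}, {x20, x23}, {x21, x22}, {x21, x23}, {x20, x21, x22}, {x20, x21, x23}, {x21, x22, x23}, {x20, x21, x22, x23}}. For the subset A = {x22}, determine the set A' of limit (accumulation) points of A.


A' = ∅

For each x ∈ X, list the open sets U ∈ τ with x ∈ U, then check whether U ∩ (A ∖ {x}) ≠ ∅ for every such U.
  x = x20: open {x20} ∋ x has {x20} ∩ (A ∖ {x20}) = ∅, so x is NOT a limit point.
  x = x21: open {x21} ∋ x has {x21} ∩ (A ∖ {x21}) = ∅, so x is NOT a limit point.
  x = x22: open {x21, x22} ∋ x has {x21, x22} ∩ (A ∖ {x22}) = ∅, so x is NOT a limit point.
  x = x23: open {x23} ∋ x has {x23} ∩ (A ∖ {x23}) = ∅, so x is NOT a limit point.
Collecting: A' = ∅.


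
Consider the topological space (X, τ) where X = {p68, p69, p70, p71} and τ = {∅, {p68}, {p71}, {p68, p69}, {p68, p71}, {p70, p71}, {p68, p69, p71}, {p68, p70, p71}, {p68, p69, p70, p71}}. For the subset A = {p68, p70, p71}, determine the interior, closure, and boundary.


int(A) = {p68, p70, p71}, cl(A) = {p68, p69, p70, p71}, ∂A = {p69}.

Closed sets in (X, τ) are complements of opens:
  closed(X, τ) = {∅, {p69}, {p70}, {p68, p69}, {p69, p70}, {p70, p71}, {p68, p69, p70}, {p69, p70, p71}, {p68, p69, p70, p71}}.
int(A) = ⋃ {U ∈ τ : U ⊆ A}. Opens contained in A: ∅, {p68}, {p71}, {p68, p71}, {p70, p71}, {p68, p70, p71}.
Taking the union of these: int(A) = {p68, p70, p71}.
cl(A) = ⋂ {C closed : A ⊆ C}. Closed sets containing A: {p68, p69, p70, p71}.
Intersecting these: cl(A) = {p68, p69, p70, p71}.
∂A = cl(A) ∖ int(A) = {p68, p69, p70, p71} ∖ {p68, p70, p71} = {p69}.


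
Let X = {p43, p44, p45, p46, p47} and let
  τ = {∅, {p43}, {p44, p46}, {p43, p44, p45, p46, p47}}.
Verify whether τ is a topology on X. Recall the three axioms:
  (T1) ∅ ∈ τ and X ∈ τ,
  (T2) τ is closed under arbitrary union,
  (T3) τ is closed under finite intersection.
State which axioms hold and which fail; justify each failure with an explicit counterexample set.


τ is NOT a topology on X.

Axiom (T1): ∅ ∈ τ? Yes; X ∈ τ? Yes.
Axiom (T2/T3): check pairwise unions and intersections of members of τ.
Counterexample for (T2): {p43} ∪ {p44, p46} = {p43, p44, p46} ∉ τ. Therefore τ is NOT a topology.


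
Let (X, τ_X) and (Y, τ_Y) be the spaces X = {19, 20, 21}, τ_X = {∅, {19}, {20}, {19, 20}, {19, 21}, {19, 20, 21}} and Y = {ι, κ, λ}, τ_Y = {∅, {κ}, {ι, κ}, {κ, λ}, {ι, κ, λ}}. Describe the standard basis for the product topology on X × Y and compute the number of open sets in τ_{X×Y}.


Basis B = {∅ × ∅, {19} × {κ}, {20} × {κ}, {19} × {ι, κ}, {19} × {κ, λ}, {19, 20} × {κ}, {19, 21} × {κ}, {20} × {ι, κ}, {20} × {κ, λ}, {19} × {ι, κ, λ}, {19, 20, 21} × {κ}, {20} × {ι, κ, λ}, {19, 20} × {ι, κ}, {19, 21} × {ι, κ}, {19, 20} × {κ, λ}, {19, 21} × {κ, λ}, {19, 20} × {ι, κ, λ}, {19, 21} × {ι, κ, λ}, {19, 20, 21} × {ι, κ}, {19, 20, 21} × {κ, λ}, {19, 20, 21} × {ι, κ, λ}}; |τ_{X×Y}| = 70.

Enumerate products U × V with U ∈ τ_X, V ∈ τ_Y (deduplicated):
  ∅ × ∅ = {} (∅)
  {19} × {κ} = {(19,κ)}
  {20} × {κ} = {(20,κ)}
  {19} × {ι, κ} = {(19,ι), (19,κ)}
  {19} × {κ, λ} = {(19,κ), (19,λ)}
  {19, 20} × {κ} = {(19,κ), (20,κ)}
  {19, 21} × {κ} = {(19,κ), (21,κ)}
  {20} × {ι, κ} = {(20,ι), (20,κ)}
  {20} × {κ, λ} = {(20,κ), (20,λ)}
  {19} × {ι, κ, λ} = {(19,ι), (19,κ), (19,λ)}
  {19, 20, 21} × {κ} = {(19,κ), (20,κ), (21,κ)}
  {20} × {ι, κ, λ} = {(20,ι), (20,κ), (20,λ)}
  {19, 20} × {ι, κ} = {(19,ι), (19,κ), (20,ι), (20,κ)}
  {19, 21} × {ι, κ} = {(19,ι), (19,κ), (21,ι), (21,κ)}
  {19, 20} × {κ, λ} = {(19,κ), (19,λ), (20,κ), (20,λ)}
  {19, 21} × {κ, λ} = {(19,κ), (19,λ), (21,κ), (21,λ)}
  {19, 20} × {ι, κ, λ} = {(19,ι), (19,κ), (19,λ), (20,ι), (20,κ), (20,λ)}
  {19, 21} × {ι, κ, λ} = {(19,ι), (19,κ), (19,λ), (21,ι), (21,κ), (21,λ)}
  {19, 20, 21} × {ι, κ} = {(19,ι), (19,κ), (20,ι), (20,κ), (21,ι), (21,κ)}
  {19, 20, 21} × {κ, λ} = {(19,κ), (19,λ), (20,κ), (20,λ), (21,κ), (21,λ)}
  {19, 20, 21} × {ι, κ, λ} = {(19,ι), (19,κ), (19,λ), (20,ι), (20,κ), (20,λ), (21,ι), (21,κ), (21,λ)}
These 21 distinct sets form the basis B.
Close under arbitrary unions to get τ_{X×Y}; counting gives |τ_{X×Y}| = 70.


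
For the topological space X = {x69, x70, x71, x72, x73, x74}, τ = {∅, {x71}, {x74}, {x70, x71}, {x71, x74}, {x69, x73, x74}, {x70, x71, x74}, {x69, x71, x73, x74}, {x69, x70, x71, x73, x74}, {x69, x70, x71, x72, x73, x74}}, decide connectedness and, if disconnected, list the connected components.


(X, τ) is connected.

Find clopen sets (U ∈ τ with X ∖ U ∈ τ):
  U = ∅, X ∖ U = {x69, x70, x71, x72, x73, x74} — both open, so U is clopen.
  U = {x69, x70, x71, x72, x73, x74}, X ∖ U = ∅ — both open, so U is clopen.
Only trivial clopens (∅ and X) exist, so (X, τ) is connected.
Compute connected components by grouping points that agree on all clopens:
  component: {x69, x70, x71, x72, x73, x74}


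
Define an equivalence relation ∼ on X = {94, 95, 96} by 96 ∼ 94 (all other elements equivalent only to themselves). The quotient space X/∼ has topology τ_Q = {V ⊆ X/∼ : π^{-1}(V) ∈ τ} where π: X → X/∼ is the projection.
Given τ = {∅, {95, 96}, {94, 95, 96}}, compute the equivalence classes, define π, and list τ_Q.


X/∼ = {[94=96], [95]}; |τ_Q| = 2.

Equivalence classes: [94=96], [95].
Quotient map π: X → X/∼ sends 94 ↦ [94=96], 95 ↦ [95], 96 ↦ [94=96].
For each subset V ⊆ X/∼, compute π^{-1}(V) ⊆ X and check whether π^{-1}(V) ∈ τ. V is open in τ_Q iff π^{-1}(V) ∈ τ.
  V = {}: π^{-1}(V) = ∅ ∈ τ ✓.
  V = {[94=96]}: π^{-1}(V) = {94, 96} ∉ τ ✗.
  V = {[95]}: π^{-1}(V) = {95} ∉ τ ✗.
  V = {[94=96], [95]}: π^{-1}(V) = {94, 95, 96} ∈ τ ✓.
Open sets in the quotient: τ_Q = {{}, {[94=96], [95]}} (2 elements).


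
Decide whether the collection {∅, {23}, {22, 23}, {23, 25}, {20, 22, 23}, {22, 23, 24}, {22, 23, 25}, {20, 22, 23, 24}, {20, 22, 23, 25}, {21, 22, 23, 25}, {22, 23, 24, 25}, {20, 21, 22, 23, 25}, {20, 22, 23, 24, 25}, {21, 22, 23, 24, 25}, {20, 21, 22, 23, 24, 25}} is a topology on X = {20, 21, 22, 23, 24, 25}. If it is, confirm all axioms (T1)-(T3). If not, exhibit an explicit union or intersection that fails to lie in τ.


τ IS a topology on X.

Axiom (T1): ∅ ∈ τ? Yes; X ∈ τ? Yes.
Axiom (T2/T3): check pairwise unions and intersections of members of τ.
All pairwise intersections and unions checked — each lies in τ. Therefore τ satisfies (T1), (T2), (T3): it IS a topology on X.


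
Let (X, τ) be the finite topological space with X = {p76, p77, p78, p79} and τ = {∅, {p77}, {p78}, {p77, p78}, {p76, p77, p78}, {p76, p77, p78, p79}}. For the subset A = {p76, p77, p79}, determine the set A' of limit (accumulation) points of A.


A' = {p76, p79}

For each x ∈ X, list the open sets U ∈ τ with x ∈ U, then check whether U ∩ (A ∖ {x}) ≠ ∅ for every such U.
  x = p76: opens ∋ x are {p76, p77, p78}, {p76, p77, p78, p79}; each meets A ∖ {p76}, so x IS a limit point.
  x = p77: open {p77} ∋ x has {p77} ∩ (A ∖ {p77}) = ∅, so x is NOT a limit point.
  x = p78: open {p78} ∋ x has {p78} ∩ (A ∖ {p78}) = ∅, so x is NOT a limit point.
  x = p79: opens ∋ x are {p76, p77, p78, p79}; each meets A ∖ {p79}, so x IS a limit point.
Collecting: A' = {p76, p79}.


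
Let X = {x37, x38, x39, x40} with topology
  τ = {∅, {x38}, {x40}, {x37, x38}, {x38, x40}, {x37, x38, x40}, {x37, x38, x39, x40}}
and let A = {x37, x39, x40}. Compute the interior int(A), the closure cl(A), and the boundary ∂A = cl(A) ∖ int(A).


int(A) = {x40}, cl(A) = {x37, x39, x40}, ∂A = {x37, x39}.

Closed sets in (X, τ) are complements of opens:
  closed(X, τ) = {∅, {x39}, {x37, x39}, {x39, x40}, {x37, x38, x39}, {x37, x39, x40}, {x37, x38, x39, x40}}.
int(A) = ⋃ {U ∈ τ : U ⊆ A}. Opens contained in A: ∅, {x40}.
Taking the union of these: int(A) = {x40}.
cl(A) = ⋂ {C closed : A ⊆ C}. Closed sets containing A: {x37, x39, x40}, {x37, x38, x39, x40}.
Intersecting these: cl(A) = {x37, x39, x40}.
∂A = cl(A) ∖ int(A) = {x37, x39, x40} ∖ {x40} = {x37, x39}.


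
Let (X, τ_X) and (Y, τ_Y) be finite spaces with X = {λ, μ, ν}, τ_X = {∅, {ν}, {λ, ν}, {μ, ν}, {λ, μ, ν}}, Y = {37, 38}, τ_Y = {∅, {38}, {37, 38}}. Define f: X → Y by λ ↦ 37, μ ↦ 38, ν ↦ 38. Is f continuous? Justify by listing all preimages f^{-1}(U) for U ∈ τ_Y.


f IS continuous.

Compute f^{-1}(U) for each U ∈ τ_Y:
  U = ∅: f^{-1}(U) = ∅ ∈ τ_X ✓.
  U = {38}: f^{-1}(U) = {μ, ν} ∈ τ_X ✓.
  U = {37, 38}: f^{-1}(U) = {λ, μ, ν} ∈ τ_X ✓.
Every preimage lies in τ_X, so f IS continuous.


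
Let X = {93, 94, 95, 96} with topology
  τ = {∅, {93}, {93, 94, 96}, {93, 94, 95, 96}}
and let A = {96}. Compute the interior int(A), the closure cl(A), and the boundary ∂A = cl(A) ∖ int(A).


int(A) = ∅, cl(A) = {94, 95, 96}, ∂A = {94, 95, 96}.

Closed sets in (X, τ) are complements of opens:
  closed(X, τ) = {∅, {95}, {94, 95, 96}, {93, 94, 95, 96}}.
int(A) = ⋃ {U ∈ τ : U ⊆ A}. Opens contained in A: ∅.
Taking the union of these: int(A) = ∅.
cl(A) = ⋂ {C closed : A ⊆ C}. Closed sets containing A: {94, 95, 96}, {93, 94, 95, 96}.
Intersecting these: cl(A) = {94, 95, 96}.
∂A = cl(A) ∖ int(A) = {94, 95, 96} ∖ ∅ = {94, 95, 96}.


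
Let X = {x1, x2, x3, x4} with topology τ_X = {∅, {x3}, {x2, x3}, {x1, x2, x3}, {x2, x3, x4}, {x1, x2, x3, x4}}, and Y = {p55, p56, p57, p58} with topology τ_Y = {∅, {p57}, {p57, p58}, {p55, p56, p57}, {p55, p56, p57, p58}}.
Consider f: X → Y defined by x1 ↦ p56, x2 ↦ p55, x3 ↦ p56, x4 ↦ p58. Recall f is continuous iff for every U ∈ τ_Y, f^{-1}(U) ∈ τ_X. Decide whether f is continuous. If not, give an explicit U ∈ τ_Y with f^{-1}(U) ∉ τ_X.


f is NOT continuous.

Compute f^{-1}(U) for each U ∈ τ_Y:
  U = ∅: f^{-1}(U) = ∅ ∈ τ_X ✓.
  U = {p57}: f^{-1}(U) = ∅ ∈ τ_X ✓.
  U = {p57, p58}: f^{-1}(U) = {x4} ∉ τ_X ✗.
  U = {p55, p56, p57}: f^{-1}(U) = {x1, x2, x3} ∈ τ_X ✓.
  U = {p55, p56, p57, p58}: f^{-1}(U) = {x1, x2, x3, x4} ∈ τ_X ✓.
Found U = {p57, p58} with f^{-1}(U) = {x4} not in τ_X. Therefore f is NOT continuous.


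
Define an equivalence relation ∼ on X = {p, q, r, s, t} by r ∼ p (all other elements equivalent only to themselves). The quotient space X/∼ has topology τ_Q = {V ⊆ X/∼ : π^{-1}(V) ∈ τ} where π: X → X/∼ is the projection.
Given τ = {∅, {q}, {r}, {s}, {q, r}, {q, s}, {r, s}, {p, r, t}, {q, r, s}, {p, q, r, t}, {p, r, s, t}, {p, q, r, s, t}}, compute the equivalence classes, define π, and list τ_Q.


X/∼ = {[p=r], [q], [s], [t]}; |τ_Q| = 8.

Equivalence classes: [p=r], [q], [s], [t].
Quotient map π: X → X/∼ sends p ↦ [p=r], q ↦ [q], r ↦ [p=r], s ↦ [s], t ↦ [t].
For each subset V ⊆ X/∼, compute π^{-1}(V) ⊆ X and check whether π^{-1}(V) ∈ τ. V is open in τ_Q iff π^{-1}(V) ∈ τ.
  V = {}: π^{-1}(V) = ∅ ∈ τ ✓.
  V = {[p=r]}: π^{-1}(V) = {p, r} ∉ τ ✗.
  V = {[q]}: π^{-1}(V) = {q} ∈ τ ✓.
  V = {[p=r], [q]}: π^{-1}(V) = {p, q, r} ∉ τ ✗.
  V = {[s]}: π^{-1}(V) = {s} ∈ τ ✓.
  V = {[p=r], [s]}: π^{-1}(V) = {p, r, s} ∉ τ ✗.
  V = {[q], [s]}: π^{-1}(V) = {q, s} ∈ τ ✓.
  V = {[p=r], [q], [s]}: π^{-1}(V) = {p, q, r, s} ∉ τ ✗.
  V = {[t]}: π^{-1}(V) = {t} ∉ τ ✗.
  V = {[p=r], [t]}: π^{-1}(V) = {p, r, t} ∈ τ ✓.
  V = {[q], [t]}: π^{-1}(V) = {q, t} ∉ τ ✗.
  V = {[p=r], [q], [t]}: π^{-1}(V) = {p, q, r, t} ∈ τ ✓.
  V = {[s], [t]}: π^{-1}(V) = {s, t} ∉ τ ✗.
  V = {[p=r], [s], [t]}: π^{-1}(V) = {p, r, s, t} ∈ τ ✓.
  V = {[q], [s], [t]}: π^{-1}(V) = {q, s, t} ∉ τ ✗.
  V = {[p=r], [q], [s], [t]}: π^{-1}(V) = {p, q, r, s, t} ∈ τ ✓.
Open sets in the quotient: τ_Q = {{}, {[q]}, {[s]}, {[q], [s]}, {[p=r], [t]}, {[p=r], [q], [t]}, {[p=r], [s], [t]}, {[p=r], [q], [s], [t]}} (8 elements).


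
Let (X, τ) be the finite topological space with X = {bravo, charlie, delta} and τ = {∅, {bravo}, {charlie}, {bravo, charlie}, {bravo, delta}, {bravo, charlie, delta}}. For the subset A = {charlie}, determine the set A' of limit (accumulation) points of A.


A' = ∅

For each x ∈ X, list the open sets U ∈ τ with x ∈ U, then check whether U ∩ (A ∖ {x}) ≠ ∅ for every such U.
  x = bravo: open {bravo} ∋ x has {bravo} ∩ (A ∖ {bravo}) = ∅, so x is NOT a limit point.
  x = charlie: open {charlie} ∋ x has {charlie} ∩ (A ∖ {charlie}) = ∅, so x is NOT a limit point.
  x = delta: open {bravo, delta} ∋ x has {bravo, delta} ∩ (A ∖ {delta}) = ∅, so x is NOT a limit point.
Collecting: A' = ∅.


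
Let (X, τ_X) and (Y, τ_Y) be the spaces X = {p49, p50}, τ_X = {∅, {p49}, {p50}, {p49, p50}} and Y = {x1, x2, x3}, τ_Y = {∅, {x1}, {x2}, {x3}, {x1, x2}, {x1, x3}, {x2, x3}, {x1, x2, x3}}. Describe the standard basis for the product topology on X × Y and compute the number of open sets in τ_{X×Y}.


Basis B = {∅ × ∅, {p49} × {x1}, {p49} × {x2}, {p49} × {x3}, {p50} × {x1}, {p50} × {x2}, {p50} × {x3}, {p49} × {x1, x2}, {p49} × {x1, x3}, {p49, p50} × {x1}, {p49} × {x2, x3}, {p49, p50} × {x2}, {p49, p50} × {x3}, {p50} × {x1, x2}, {p50} × {x1, x3}, {p50} × {x2, x3}, {p49} × {x1, x2, x3}, {p50} × {x1, x2, x3}, {p49, p50} × {x1, x2}, {p49, p50} × {x1, x3}, {p49, p50} × {x2, x3}, {p49, p50} × {x1, x2, x3}}; |τ_{X×Y}| = 64.

Enumerate products U × V with U ∈ τ_X, V ∈ τ_Y (deduplicated):
  ∅ × ∅ = {} (∅)
  {p49} × {x1} = {(p49,x1)}
  {p49} × {x2} = {(p49,x2)}
  {p49} × {x3} = {(p49,x3)}
  {p50} × {x1} = {(p50,x1)}
  {p50} × {x2} = {(p50,x2)}
  {p50} × {x3} = {(p50,x3)}
  {p49} × {x1, x2} = {(p49,x1), (p49,x2)}
  {p49} × {x1, x3} = {(p49,x1), (p49,x3)}
  {p49, p50} × {x1} = {(p49,x1), (p50,x1)}
  {p49} × {x2, x3} = {(p49,x2), (p49,x3)}
  {p49, p50} × {x2} = {(p49,x2), (p50,x2)}
  {p49, p50} × {x3} = {(p49,x3), (p50,x3)}
  {p50} × {x1, x2} = {(p50,x1), (p50,x2)}
  {p50} × {x1, x3} = {(p50,x1), (p50,x3)}
  {p50} × {x2, x3} = {(p50,x2), (p50,x3)}
  {p49} × {x1, x2, x3} = {(p49,x1), (p49,x2), (p49,x3)}
  {p50} × {x1, x2, x3} = {(p50,x1), (p50,x2), (p50,x3)}
  {p49, p50} × {x1, x2} = {(p49,x1), (p49,x2), (p50,x1), (p50,x2)}
  {p49, p50} × {x1, x3} = {(p49,x1), (p49,x3), (p50,x1), (p50,x3)}
  {p49, p50} × {x2, x3} = {(p49,x2), (p49,x3), (p50,x2), (p50,x3)}
  {p49, p50} × {x1, x2, x3} = {(p49,x1), (p49,x2), (p49,x3), (p50,x1), (p50,x2), (p50,x3)}
These 22 distinct sets form the basis B.
Close under arbitrary unions to get τ_{X×Y}; counting gives |τ_{X×Y}| = 64.


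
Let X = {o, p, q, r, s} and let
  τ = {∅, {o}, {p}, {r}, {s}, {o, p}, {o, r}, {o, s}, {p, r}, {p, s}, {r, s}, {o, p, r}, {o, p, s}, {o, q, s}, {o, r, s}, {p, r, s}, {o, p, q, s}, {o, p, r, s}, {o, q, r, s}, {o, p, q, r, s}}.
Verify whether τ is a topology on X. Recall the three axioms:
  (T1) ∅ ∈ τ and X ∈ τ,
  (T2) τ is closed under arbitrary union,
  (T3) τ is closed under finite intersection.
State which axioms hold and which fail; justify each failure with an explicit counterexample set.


τ IS a topology on X.

Axiom (T1): ∅ ∈ τ? Yes; X ∈ τ? Yes.
Axiom (T2/T3): check pairwise unions and intersections of members of τ.
All pairwise intersections and unions checked — each lies in τ. Therefore τ satisfies (T1), (T2), (T3): it IS a topology on X.


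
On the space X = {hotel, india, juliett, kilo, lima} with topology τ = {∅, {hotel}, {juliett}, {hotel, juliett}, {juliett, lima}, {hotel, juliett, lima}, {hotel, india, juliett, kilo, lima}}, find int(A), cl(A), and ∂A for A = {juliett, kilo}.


int(A) = {juliett}, cl(A) = {india, juliett, kilo, lima}, ∂A = {india, kilo, lima}.

Closed sets in (X, τ) are complements of opens:
  closed(X, τ) = {∅, {india, kilo}, {hotel, india, kilo}, {india, kilo, lima}, {hotel, india, kilo, lima}, {india, juliett, kilo, lima}, {hotel, india, juliett, kilo, lima}}.
int(A) = ⋃ {U ∈ τ : U ⊆ A}. Opens contained in A: ∅, {juliett}.
Taking the union of these: int(A) = {juliett}.
cl(A) = ⋂ {C closed : A ⊆ C}. Closed sets containing A: {india, juliett, kilo, lima}, {hotel, india, juliett, kilo, lima}.
Intersecting these: cl(A) = {india, juliett, kilo, lima}.
∂A = cl(A) ∖ int(A) = {india, juliett, kilo, lima} ∖ {juliett} = {india, kilo, lima}.


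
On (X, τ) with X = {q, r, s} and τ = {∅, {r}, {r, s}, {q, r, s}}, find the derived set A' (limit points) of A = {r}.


A' = {q, s}

For each x ∈ X, list the open sets U ∈ τ with x ∈ U, then check whether U ∩ (A ∖ {x}) ≠ ∅ for every such U.
  x = q: opens ∋ x are {q, r, s}; each meets A ∖ {q}, so x IS a limit point.
  x = r: open {r} ∋ x has {r} ∩ (A ∖ {r}) = ∅, so x is NOT a limit point.
  x = s: opens ∋ x are {r, s}, {q, r, s}; each meets A ∖ {s}, so x IS a limit point.
Collecting: A' = {q, s}.


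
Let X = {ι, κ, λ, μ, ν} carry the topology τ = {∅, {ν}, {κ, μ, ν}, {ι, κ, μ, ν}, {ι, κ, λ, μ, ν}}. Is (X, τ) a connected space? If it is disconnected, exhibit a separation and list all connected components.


(X, τ) is connected.

Find clopen sets (U ∈ τ with X ∖ U ∈ τ):
  U = ∅, X ∖ U = {ι, κ, λ, μ, ν} — both open, so U is clopen.
  U = {ι, κ, λ, μ, ν}, X ∖ U = ∅ — both open, so U is clopen.
Only trivial clopens (∅ and X) exist, so (X, τ) is connected.
Compute connected components by grouping points that agree on all clopens:
  component: {ι, κ, λ, μ, ν}


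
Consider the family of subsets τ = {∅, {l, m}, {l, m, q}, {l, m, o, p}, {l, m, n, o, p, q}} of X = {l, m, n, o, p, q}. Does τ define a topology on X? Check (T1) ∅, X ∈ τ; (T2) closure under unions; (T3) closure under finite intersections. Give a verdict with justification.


τ is NOT a topology on X.

Axiom (T1): ∅ ∈ τ? Yes; X ∈ τ? Yes.
Axiom (T2/T3): check pairwise unions and intersections of members of τ.
Counterexample for (T2): {l, m, q} ∪ {l, m, o, p} = {l, m, o, p, q} ∉ τ. Therefore τ is NOT a topology.


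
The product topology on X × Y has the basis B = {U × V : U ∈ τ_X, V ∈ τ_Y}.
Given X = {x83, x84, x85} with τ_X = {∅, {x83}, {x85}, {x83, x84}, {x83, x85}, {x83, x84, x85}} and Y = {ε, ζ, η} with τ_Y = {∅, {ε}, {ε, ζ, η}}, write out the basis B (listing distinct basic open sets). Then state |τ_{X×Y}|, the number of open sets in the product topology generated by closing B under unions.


Basis B = {∅ × ∅, {x83} × {ε}, {x85} × {ε}, {x83, x84} × {ε}, {x83, x85} × {ε}, {x83} × {ε, ζ, η}, {x83, x84, x85} × {ε}, {x85} × {ε, ζ, η}, {x83, x84} × {ε, ζ, η}, {x83, x85} × {ε, ζ, η}, {x83, x84, x85} × {ε, ζ, η}}; |τ_{X×Y}| = 18.

Enumerate products U × V with U ∈ τ_X, V ∈ τ_Y (deduplicated):
  ∅ × ∅ = {} (∅)
  {x83} × {ε} = {(x83,ε)}
  {x85} × {ε} = {(x85,ε)}
  {x83, x84} × {ε} = {(x83,ε), (x84,ε)}
  {x83, x85} × {ε} = {(x83,ε), (x85,ε)}
  {x83} × {ε, ζ, η} = {(x83,ε), (x83,ζ), (x83,η)}
  {x83, x84, x85} × {ε} = {(x83,ε), (x84,ε), (x85,ε)}
  {x85} × {ε, ζ, η} = {(x85,ε), (x85,ζ), (x85,η)}
  {x83, x84} × {ε, ζ, η} = {(x83,ε), (x83,ζ), (x83,η), (x84,ε), (x84,ζ), (x84,η)}
  {x83, x85} × {ε, ζ, η} = {(x83,ε), (x83,ζ), (x83,η), (x85,ε), (x85,ζ), (x85,η)}
  {x83, x84, x85} × {ε, ζ, η} = {(x83,ε), (x83,ζ), (x83,η), (x84,ε), (x84,ζ), (x84,η), (x85,ε), (x85,ζ), (x85,η)}
These 11 distinct sets form the basis B.
Close under arbitrary unions to get τ_{X×Y}; counting gives |τ_{X×Y}| = 18.


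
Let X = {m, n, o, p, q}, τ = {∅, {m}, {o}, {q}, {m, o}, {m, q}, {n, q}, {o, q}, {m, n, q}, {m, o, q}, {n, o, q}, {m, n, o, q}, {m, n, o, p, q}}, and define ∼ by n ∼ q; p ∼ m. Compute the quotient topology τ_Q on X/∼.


X/∼ = {[m=p], [n=q], [o]}; |τ_Q| = 5.

Equivalence classes: [m=p], [n=q], [o].
Quotient map π: X → X/∼ sends m ↦ [m=p], n ↦ [n=q], o ↦ [o], p ↦ [m=p], q ↦ [n=q].
For each subset V ⊆ X/∼, compute π^{-1}(V) ⊆ X and check whether π^{-1}(V) ∈ τ. V is open in τ_Q iff π^{-1}(V) ∈ τ.
  V = {}: π^{-1}(V) = ∅ ∈ τ ✓.
  V = {[m=p]}: π^{-1}(V) = {m, p} ∉ τ ✗.
  V = {[n=q]}: π^{-1}(V) = {n, q} ∈ τ ✓.
  V = {[m=p], [n=q]}: π^{-1}(V) = {m, n, p, q} ∉ τ ✗.
  V = {[o]}: π^{-1}(V) = {o} ∈ τ ✓.
  V = {[m=p], [o]}: π^{-1}(V) = {m, o, p} ∉ τ ✗.
  V = {[n=q], [o]}: π^{-1}(V) = {n, o, q} ∈ τ ✓.
  V = {[m=p], [n=q], [o]}: π^{-1}(V) = {m, n, o, p, q} ∈ τ ✓.
Open sets in the quotient: τ_Q = {{}, {[n=q]}, {[o]}, {[n=q], [o]}, {[m=p], [n=q], [o]}} (5 elements).


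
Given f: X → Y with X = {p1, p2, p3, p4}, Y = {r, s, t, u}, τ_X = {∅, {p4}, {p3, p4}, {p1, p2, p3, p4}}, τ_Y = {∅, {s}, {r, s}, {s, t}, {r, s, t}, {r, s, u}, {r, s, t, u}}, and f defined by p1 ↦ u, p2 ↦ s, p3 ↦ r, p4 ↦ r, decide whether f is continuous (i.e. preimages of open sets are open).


f is NOT continuous.

Compute f^{-1}(U) for each U ∈ τ_Y:
  U = ∅: f^{-1}(U) = ∅ ∈ τ_X ✓.
  U = {s}: f^{-1}(U) = {p2} ∉ τ_X ✗.
  U = {r, s}: f^{-1}(U) = {p2, p3, p4} ∉ τ_X ✗.
  U = {s, t}: f^{-1}(U) = {p2} ∉ τ_X ✗.
  U = {r, s, t}: f^{-1}(U) = {p2, p3, p4} ∉ τ_X ✗.
  U = {r, s, u}: f^{-1}(U) = {p1, p2, p3, p4} ∈ τ_X ✓.
  U = {r, s, t, u}: f^{-1}(U) = {p1, p2, p3, p4} ∈ τ_X ✓.
Found U = {s} with f^{-1}(U) = {p2} not in τ_X. Therefore f is NOT continuous.


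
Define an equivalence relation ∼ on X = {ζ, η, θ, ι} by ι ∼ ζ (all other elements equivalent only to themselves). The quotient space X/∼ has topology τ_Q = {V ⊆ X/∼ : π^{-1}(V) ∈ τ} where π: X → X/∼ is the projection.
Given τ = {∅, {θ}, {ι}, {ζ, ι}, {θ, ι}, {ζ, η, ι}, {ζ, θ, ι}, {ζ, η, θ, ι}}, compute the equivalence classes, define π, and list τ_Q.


X/∼ = {[ζ=ι], [η], [θ]}; |τ_Q| = 6.

Equivalence classes: [ζ=ι], [η], [θ].
Quotient map π: X → X/∼ sends ζ ↦ [ζ=ι], η ↦ [η], θ ↦ [θ], ι ↦ [ζ=ι].
For each subset V ⊆ X/∼, compute π^{-1}(V) ⊆ X and check whether π^{-1}(V) ∈ τ. V is open in τ_Q iff π^{-1}(V) ∈ τ.
  V = {}: π^{-1}(V) = ∅ ∈ τ ✓.
  V = {[ζ=ι]}: π^{-1}(V) = {ζ, ι} ∈ τ ✓.
  V = {[η]}: π^{-1}(V) = {η} ∉ τ ✗.
  V = {[ζ=ι], [η]}: π^{-1}(V) = {ζ, η, ι} ∈ τ ✓.
  V = {[θ]}: π^{-1}(V) = {θ} ∈ τ ✓.
  V = {[ζ=ι], [θ]}: π^{-1}(V) = {ζ, θ, ι} ∈ τ ✓.
  V = {[η], [θ]}: π^{-1}(V) = {η, θ} ∉ τ ✗.
  V = {[ζ=ι], [η], [θ]}: π^{-1}(V) = {ζ, η, θ, ι} ∈ τ ✓.
Open sets in the quotient: τ_Q = {{}, {[ζ=ι]}, {[ζ=ι], [η]}, {[θ]}, {[ζ=ι], [θ]}, {[ζ=ι], [η], [θ]}} (6 elements).


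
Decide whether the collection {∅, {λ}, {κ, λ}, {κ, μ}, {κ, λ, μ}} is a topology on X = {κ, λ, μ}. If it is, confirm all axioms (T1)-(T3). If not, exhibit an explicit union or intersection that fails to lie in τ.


τ is NOT a topology on X.

Axiom (T1): ∅ ∈ τ? Yes; X ∈ τ? Yes.
Axiom (T2/T3): check pairwise unions and intersections of members of τ.
Counterexample for (T3): {κ, λ} ∩ {κ, μ} = {κ} ∉ τ. Therefore τ is NOT a topology.


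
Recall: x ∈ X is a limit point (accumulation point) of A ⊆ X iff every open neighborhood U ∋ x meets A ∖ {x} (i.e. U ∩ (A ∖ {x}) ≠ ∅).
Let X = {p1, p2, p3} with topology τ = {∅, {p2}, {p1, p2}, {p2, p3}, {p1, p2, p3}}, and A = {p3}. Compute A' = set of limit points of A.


A' = ∅

For each x ∈ X, list the open sets U ∈ τ with x ∈ U, then check whether U ∩ (A ∖ {x}) ≠ ∅ for every such U.
  x = p1: open {p1, p2} ∋ x has {p1, p2} ∩ (A ∖ {p1}) = ∅, so x is NOT a limit point.
  x = p2: open {p2} ∋ x has {p2} ∩ (A ∖ {p2}) = ∅, so x is NOT a limit point.
  x = p3: open {p2, p3} ∋ x has {p2, p3} ∩ (A ∖ {p3}) = ∅, so x is NOT a limit point.
Collecting: A' = ∅.
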